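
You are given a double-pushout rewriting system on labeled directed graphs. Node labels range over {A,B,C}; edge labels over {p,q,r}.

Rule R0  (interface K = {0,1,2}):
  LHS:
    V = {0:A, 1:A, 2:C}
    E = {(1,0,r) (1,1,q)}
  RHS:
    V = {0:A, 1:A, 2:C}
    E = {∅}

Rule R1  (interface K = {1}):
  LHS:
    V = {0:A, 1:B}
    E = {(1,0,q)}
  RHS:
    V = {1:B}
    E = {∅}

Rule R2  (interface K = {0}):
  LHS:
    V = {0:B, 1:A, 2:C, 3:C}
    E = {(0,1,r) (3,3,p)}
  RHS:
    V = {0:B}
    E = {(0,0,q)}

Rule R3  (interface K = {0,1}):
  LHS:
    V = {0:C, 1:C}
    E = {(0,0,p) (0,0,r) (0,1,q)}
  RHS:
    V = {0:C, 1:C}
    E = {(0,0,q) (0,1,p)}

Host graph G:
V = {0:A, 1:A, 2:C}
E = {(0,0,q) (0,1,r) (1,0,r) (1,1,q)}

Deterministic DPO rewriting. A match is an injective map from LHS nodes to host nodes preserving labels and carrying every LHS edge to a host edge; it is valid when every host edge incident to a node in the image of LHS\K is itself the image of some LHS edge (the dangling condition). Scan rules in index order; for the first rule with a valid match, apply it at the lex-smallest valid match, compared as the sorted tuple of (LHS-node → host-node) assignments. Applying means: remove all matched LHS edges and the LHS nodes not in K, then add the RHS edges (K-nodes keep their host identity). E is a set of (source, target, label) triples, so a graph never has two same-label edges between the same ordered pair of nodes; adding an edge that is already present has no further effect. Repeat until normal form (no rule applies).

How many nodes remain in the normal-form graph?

Answer: 3

Rewrite trace:
start.  V:3 E:4  edges: 0-q->0 0-r->1 1-r->0 1-q->1
1. fire R0 via {0↦0, 1↦1, 2↦2}  →  V:3 E:2  edges: 0-q->0 0-r->1
2. fire R0 via {0↦1, 1↦0, 2↦2}  →  V:3 E:0  edges: ∅
halt: no rule applies after step 2
NF nodes: {0:A, 1:A, 2:C}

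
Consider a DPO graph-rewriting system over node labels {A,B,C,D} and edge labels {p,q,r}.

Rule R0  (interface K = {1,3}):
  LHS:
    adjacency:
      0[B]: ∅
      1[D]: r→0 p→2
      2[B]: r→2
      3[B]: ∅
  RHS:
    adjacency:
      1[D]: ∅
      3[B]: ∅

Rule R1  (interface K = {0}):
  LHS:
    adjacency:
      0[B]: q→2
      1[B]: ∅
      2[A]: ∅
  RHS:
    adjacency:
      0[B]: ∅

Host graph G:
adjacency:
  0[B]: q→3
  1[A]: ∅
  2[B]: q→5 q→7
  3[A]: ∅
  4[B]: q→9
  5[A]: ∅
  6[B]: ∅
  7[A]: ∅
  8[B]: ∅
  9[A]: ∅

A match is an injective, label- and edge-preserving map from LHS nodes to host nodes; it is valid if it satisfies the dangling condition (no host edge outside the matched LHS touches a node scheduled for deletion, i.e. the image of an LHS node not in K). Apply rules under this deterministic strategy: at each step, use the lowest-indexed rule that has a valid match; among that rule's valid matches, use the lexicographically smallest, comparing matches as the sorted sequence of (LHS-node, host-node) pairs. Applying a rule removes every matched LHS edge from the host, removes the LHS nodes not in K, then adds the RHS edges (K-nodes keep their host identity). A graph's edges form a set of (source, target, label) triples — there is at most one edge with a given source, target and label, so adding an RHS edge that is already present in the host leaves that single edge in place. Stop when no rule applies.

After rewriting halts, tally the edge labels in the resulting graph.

[0] host  ⇒  10 nodes, 4 edges  {0-q->3 2-q->5 2-q->7 4-q->9}
[1] R1 @ {0↦0, 1↦6, 2↦3}  ⇒  8 nodes, 3 edges  {2-q->5 2-q->7 4-q->9}
[2] R1 @ {0↦2, 1↦0, 2↦5}  ⇒  6 nodes, 2 edges  {2-q->7 4-q->9}
[3] R1 @ {0↦2, 1↦8, 2↦7}  ⇒  4 nodes, 1 edges  {4-q->9}
[4] R1 @ {0↦4, 1↦2, 2↦9}  ⇒  2 nodes, 0 edges  {∅}
halt: no rule applies after step 4
NF edges: []

Answer: (no edges)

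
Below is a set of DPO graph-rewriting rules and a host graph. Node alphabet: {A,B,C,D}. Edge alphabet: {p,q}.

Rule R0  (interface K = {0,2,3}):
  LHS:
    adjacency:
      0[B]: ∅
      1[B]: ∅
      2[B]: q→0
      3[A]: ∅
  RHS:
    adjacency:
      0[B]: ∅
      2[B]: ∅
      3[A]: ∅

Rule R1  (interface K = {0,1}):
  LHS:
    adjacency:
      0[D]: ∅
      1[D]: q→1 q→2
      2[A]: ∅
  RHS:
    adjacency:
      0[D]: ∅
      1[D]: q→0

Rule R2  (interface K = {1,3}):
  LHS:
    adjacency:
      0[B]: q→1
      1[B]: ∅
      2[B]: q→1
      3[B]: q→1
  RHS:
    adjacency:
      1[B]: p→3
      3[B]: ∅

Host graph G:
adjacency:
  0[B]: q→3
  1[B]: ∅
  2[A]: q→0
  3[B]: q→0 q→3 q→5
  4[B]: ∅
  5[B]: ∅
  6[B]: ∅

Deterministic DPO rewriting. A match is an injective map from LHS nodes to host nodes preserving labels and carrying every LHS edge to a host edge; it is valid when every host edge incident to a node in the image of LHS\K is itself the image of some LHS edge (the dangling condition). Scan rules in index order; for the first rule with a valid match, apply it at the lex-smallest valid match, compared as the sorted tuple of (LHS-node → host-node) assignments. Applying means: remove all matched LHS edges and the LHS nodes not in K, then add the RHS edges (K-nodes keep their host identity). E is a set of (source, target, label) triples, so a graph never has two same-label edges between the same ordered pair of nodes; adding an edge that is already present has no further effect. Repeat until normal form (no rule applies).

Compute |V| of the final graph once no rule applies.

[0] host  ⇒  7 nodes, 5 edges  {0-q->3 2-q->0 3-q->0 3-q->3 3-q->5}
[1] R0 @ {0↦0, 1↦1, 2↦3, 3↦2}  ⇒  6 nodes, 4 edges  {0-q->3 2-q->0 3-q->3 3-q->5}
[2] R0 @ {0↦3, 1↦4, 2↦0, 3↦2}  ⇒  5 nodes, 3 edges  {2-q->0 3-q->3 3-q->5}
[3] R0 @ {0↦5, 1↦6, 2↦3, 3↦2}  ⇒  4 nodes, 2 edges  {2-q->0 3-q->3}
normal form: no rule applies after step 3
NF nodes: {0:B, 2:A, 3:B, 5:B}

Answer: 4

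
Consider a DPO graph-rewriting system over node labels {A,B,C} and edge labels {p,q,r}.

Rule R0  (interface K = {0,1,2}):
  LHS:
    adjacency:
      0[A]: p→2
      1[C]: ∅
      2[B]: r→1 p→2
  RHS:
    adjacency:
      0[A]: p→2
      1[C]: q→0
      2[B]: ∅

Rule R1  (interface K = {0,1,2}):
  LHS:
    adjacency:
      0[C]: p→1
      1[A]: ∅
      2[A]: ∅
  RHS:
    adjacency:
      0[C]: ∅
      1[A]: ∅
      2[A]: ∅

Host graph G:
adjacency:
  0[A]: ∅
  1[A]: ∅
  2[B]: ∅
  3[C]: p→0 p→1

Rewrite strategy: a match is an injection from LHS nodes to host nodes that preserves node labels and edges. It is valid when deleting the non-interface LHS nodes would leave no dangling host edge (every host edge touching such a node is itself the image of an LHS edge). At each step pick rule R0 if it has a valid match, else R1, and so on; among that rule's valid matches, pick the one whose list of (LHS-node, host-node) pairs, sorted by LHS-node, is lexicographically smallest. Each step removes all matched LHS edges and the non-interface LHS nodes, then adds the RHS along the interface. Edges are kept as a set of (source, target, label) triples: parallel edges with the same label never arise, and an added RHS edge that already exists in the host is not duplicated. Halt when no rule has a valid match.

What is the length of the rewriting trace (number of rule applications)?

[0] host  ⇒  4 nodes, 2 edges  {3-p->0 3-p->1}
[1] R1 @ {0↦3, 1↦0, 2↦1}  ⇒  4 nodes, 1 edges  {3-p->1}
[2] R1 @ {0↦3, 1↦1, 2↦0}  ⇒  4 nodes, 0 edges  {∅}
final graph: no rule applies after step 2

Answer: 2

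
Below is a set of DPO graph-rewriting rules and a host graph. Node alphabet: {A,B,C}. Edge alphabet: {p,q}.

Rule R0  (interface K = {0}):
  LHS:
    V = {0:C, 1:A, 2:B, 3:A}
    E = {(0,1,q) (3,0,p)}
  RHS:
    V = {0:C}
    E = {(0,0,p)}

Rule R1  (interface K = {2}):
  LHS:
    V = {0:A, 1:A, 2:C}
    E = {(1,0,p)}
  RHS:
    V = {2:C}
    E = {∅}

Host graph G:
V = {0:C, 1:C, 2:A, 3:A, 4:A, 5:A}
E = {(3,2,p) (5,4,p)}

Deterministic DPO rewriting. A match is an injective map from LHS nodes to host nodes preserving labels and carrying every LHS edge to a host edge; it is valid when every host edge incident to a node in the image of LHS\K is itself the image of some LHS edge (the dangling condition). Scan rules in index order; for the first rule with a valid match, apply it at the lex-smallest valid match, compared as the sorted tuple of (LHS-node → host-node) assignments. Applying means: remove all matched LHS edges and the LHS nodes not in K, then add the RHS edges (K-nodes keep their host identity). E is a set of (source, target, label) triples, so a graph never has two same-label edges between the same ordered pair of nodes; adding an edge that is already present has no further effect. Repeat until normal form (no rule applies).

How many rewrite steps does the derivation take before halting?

Answer: 2

Rewrite trace:
[0] host  ⇒  6 nodes, 2 edges  {3-p->2 5-p->4}
[1] R1 @ {0↦2, 1↦3, 2↦0}  ⇒  4 nodes, 1 edges  {5-p->4}
[2] R1 @ {0↦4, 1↦5, 2↦0}  ⇒  2 nodes, 0 edges  {∅}
halt: no rule applies after step 2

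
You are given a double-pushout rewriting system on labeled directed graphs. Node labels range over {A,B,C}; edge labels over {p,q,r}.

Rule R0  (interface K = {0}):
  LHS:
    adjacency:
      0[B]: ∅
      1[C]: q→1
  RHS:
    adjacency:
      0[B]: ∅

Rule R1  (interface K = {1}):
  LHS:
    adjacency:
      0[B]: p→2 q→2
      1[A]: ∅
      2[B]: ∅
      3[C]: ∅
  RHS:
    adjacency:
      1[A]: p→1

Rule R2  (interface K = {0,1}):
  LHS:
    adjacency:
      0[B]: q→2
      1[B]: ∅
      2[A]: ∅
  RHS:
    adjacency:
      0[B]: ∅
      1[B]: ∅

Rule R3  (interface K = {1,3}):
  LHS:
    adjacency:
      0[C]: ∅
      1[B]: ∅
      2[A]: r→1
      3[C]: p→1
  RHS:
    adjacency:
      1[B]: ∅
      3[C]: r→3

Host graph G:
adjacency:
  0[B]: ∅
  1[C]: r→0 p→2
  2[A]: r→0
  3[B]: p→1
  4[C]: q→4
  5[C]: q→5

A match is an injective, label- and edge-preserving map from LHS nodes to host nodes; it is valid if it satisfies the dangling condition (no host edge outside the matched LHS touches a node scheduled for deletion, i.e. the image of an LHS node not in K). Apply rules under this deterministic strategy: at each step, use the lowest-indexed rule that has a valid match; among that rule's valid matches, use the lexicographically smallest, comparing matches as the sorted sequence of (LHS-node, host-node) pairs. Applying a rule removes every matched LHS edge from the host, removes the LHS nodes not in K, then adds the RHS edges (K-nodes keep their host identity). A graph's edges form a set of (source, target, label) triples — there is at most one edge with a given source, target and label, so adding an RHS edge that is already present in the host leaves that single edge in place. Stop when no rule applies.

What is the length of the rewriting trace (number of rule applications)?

Answer: 2

Rewrite trace:
[0] host  ⇒  6 nodes, 6 edges  {1-r->0 1-p->2 2-r->0 3-p->1 4-q->4 5-q->5}
[1] R0 @ {0↦0, 1↦4}  ⇒  5 nodes, 5 edges  {1-r->0 1-p->2 2-r->0 3-p->1 5-q->5}
[2] R0 @ {0↦0, 1↦5}  ⇒  4 nodes, 4 edges  {1-r->0 1-p->2 2-r->0 3-p->1}
final graph: no rule applies after step 2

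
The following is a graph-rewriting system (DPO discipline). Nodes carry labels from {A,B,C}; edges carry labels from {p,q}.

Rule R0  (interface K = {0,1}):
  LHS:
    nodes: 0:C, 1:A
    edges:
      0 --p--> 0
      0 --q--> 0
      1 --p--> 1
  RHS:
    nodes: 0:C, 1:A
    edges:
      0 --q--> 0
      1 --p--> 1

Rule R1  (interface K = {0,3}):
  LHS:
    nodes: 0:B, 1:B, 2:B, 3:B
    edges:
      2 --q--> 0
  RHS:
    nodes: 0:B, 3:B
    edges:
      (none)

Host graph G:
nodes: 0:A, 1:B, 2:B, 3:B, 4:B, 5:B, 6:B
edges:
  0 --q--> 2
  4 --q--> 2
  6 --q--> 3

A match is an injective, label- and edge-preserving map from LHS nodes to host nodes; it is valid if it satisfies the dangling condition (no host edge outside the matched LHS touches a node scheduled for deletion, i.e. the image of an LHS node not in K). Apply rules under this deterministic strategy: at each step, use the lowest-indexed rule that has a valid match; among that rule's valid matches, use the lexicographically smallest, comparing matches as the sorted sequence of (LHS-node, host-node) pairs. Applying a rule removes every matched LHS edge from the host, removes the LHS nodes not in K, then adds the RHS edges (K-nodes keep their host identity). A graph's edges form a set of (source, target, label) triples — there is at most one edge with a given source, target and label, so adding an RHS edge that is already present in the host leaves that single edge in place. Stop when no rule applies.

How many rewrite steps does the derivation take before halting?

Answer: 2

Steps:
initial: |V|=7 |E|=3  E = 0-q->2 4-q->2 6-q->3
step 1: apply R1 at {0↦2, 1↦1, 2↦4, 3↦3}  → |V|=5 |E|=2  E = 0-q->2 6-q->3
step 2: apply R1 at {0↦3, 1↦5, 2↦6, 3↦2}  → |V|=3 |E|=1  E = 0-q->2
final graph: no rule applies after step 2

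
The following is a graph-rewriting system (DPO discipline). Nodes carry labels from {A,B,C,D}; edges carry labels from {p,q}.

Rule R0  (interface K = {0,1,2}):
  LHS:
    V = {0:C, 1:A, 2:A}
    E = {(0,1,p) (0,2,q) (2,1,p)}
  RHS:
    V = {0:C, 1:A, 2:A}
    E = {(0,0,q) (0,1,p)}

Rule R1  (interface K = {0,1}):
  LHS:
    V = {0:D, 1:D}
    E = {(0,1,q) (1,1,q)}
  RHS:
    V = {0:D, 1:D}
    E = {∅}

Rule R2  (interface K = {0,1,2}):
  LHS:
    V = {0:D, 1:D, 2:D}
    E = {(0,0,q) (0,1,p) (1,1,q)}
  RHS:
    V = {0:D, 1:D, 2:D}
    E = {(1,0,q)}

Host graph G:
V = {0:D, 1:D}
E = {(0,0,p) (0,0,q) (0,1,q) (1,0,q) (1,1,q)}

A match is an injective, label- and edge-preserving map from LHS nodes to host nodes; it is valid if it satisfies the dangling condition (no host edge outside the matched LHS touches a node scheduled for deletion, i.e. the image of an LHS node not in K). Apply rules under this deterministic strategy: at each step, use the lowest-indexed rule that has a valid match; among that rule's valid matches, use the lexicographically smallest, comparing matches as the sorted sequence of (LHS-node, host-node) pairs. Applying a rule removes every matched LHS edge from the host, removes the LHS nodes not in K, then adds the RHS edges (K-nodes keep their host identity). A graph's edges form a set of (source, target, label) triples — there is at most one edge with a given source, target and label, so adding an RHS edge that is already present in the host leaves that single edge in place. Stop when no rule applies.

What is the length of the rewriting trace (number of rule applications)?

Answer: 2

Derivation:
start.  V:2 E:5  edges: 0-p->0 0-q->0 0-q->1 1-q->0 1-q->1
1. fire R1 via {0↦0, 1↦1}  →  V:2 E:3  edges: 0-p->0 0-q->0 1-q->0
2. fire R1 via {0↦1, 1↦0}  →  V:2 E:1  edges: 0-p->0
normal form: no rule applies after step 2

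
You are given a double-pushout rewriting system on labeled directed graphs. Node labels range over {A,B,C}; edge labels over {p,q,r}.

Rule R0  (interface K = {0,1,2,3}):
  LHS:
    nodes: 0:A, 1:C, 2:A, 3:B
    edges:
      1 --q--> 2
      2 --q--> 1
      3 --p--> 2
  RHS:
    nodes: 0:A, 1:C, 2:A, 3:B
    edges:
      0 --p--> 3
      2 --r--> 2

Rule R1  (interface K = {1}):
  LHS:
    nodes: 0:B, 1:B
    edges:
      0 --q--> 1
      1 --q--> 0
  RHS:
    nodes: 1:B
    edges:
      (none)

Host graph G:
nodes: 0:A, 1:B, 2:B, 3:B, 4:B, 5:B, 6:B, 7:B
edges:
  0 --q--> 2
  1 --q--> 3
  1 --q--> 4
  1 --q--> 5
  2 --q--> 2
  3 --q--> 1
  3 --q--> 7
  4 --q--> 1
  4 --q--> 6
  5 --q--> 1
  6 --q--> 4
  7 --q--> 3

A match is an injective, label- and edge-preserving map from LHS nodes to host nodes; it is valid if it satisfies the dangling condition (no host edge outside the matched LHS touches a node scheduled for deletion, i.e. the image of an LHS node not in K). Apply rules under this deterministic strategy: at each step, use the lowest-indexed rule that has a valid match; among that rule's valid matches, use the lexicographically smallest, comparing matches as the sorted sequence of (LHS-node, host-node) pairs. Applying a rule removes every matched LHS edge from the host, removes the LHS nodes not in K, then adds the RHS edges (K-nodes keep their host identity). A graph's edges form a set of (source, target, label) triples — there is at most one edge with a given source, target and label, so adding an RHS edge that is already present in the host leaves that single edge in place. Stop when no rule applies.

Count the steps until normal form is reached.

start.  V:8 E:12  edges: 0-q->2 1-q->3 1-q->4 1-q->5 2-q->2 3-q->1 3-q->7 4-q->1 4-q->6 5-q->1 6-q->4 7-q->3
1. fire R1 via {0↦5, 1↦1}  →  V:7 E:10  edges: 0-q->2 1-q->3 1-q->4 2-q->2 3-q->1 3-q->7 4-q->1 4-q->6 6-q->4 7-q->3
2. fire R1 via {0↦6, 1↦4}  →  V:6 E:8  edges: 0-q->2 1-q->3 1-q->4 2-q->2 3-q->1 3-q->7 4-q->1 7-q->3
3. fire R1 via {0↦4, 1↦1}  →  V:5 E:6  edges: 0-q->2 1-q->3 2-q->2 3-q->1 3-q->7 7-q->3
4. fire R1 via {0↦1, 1↦3}  →  V:4 E:4  edges: 0-q->2 2-q->2 3-q->7 7-q->3
5. fire R1 via {0↦3, 1↦7}  →  V:3 E:2  edges: 0-q->2 2-q->2
halt: no rule applies after step 5

Answer: 5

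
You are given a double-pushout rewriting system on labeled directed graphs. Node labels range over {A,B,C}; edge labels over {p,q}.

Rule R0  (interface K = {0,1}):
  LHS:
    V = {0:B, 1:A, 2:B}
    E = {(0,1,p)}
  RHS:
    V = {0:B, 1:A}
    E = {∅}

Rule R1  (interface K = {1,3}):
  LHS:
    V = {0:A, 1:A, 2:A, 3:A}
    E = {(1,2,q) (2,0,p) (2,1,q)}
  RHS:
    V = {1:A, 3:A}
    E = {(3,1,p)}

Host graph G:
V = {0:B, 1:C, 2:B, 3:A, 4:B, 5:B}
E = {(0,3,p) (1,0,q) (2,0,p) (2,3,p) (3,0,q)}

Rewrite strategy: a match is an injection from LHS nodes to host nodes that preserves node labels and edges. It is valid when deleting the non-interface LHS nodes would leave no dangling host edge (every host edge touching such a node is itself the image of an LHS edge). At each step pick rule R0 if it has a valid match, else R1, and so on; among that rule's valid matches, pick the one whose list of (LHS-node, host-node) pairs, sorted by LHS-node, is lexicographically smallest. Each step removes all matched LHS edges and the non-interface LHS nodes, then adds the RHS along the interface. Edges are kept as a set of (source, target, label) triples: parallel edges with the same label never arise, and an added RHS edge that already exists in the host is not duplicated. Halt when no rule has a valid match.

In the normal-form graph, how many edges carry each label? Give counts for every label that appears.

Answer: p:1 q:2

Rewrite trace:
[0] host  ⇒  6 nodes, 5 edges  {0-p->3 1-q->0 2-p->0 2-p->3 3-q->0}
[1] R0 @ {0↦0, 1↦3, 2↦4}  ⇒  5 nodes, 4 edges  {1-q->0 2-p->0 2-p->3 3-q->0}
[2] R0 @ {0↦2, 1↦3, 2↦5}  ⇒  4 nodes, 3 edges  {1-q->0 2-p->0 3-q->0}
normal form: no rule applies after step 2
NF edges: [(1, 0, 'q'), (2, 0, 'p'), (3, 0, 'q')]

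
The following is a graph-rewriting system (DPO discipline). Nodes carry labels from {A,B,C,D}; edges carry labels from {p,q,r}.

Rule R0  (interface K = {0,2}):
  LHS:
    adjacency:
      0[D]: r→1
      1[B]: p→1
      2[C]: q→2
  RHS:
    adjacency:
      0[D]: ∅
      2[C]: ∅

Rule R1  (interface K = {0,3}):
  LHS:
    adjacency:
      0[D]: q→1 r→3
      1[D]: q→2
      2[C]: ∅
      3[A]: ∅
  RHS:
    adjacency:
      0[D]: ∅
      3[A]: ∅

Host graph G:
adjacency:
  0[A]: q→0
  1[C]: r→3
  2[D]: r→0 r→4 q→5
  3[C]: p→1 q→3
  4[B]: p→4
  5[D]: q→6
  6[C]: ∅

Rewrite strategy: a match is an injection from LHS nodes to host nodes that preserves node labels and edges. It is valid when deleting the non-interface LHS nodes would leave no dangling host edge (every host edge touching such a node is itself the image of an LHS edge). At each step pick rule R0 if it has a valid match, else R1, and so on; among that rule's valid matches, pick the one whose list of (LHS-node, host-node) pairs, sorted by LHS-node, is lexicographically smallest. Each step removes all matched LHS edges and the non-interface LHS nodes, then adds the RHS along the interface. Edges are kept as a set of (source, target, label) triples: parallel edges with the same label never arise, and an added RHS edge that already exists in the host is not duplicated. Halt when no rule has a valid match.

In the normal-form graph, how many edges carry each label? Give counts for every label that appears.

Answer: p:1 q:1 r:1

Rewrite trace:
start.  V:7 E:9  edges: 0-q->0 1-r->3 2-r->0 2-r->4 2-q->5 3-p->1 3-q->3 4-p->4 5-q->6
1. fire R0 via {0↦2, 1↦4, 2↦3}  →  V:6 E:6  edges: 0-q->0 1-r->3 2-r->0 2-q->5 3-p->1 5-q->6
2. fire R1 via {0↦2, 1↦5, 2↦6, 3↦0}  →  V:4 E:3  edges: 0-q->0 1-r->3 3-p->1
normal form: no rule applies after step 2
NF edges: [(0, 0, 'q'), (1, 3, 'r'), (3, 1, 'p')]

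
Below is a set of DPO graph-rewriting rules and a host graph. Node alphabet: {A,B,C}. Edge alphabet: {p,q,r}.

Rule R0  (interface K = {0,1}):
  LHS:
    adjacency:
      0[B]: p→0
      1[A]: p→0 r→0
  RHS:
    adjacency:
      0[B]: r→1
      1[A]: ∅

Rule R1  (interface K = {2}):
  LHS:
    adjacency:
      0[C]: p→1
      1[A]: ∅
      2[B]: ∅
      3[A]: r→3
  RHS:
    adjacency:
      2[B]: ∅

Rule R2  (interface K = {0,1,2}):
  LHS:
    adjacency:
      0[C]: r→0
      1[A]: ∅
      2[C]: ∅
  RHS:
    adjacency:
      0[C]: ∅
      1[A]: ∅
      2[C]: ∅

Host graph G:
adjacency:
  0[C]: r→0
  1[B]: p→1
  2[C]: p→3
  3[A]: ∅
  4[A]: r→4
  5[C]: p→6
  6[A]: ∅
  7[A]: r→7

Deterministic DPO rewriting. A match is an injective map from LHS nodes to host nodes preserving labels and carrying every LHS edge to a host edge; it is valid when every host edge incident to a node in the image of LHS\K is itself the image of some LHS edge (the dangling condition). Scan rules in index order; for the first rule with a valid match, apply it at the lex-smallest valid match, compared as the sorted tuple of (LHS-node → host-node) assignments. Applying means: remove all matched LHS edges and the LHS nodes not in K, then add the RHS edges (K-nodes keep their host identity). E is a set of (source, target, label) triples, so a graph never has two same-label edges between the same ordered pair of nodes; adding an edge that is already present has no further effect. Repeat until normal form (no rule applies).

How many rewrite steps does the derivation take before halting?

Answer: 2

Derivation:
initial: |V|=8 |E|=6  E = 0-r->0 1-p->1 2-p->3 4-r->4 5-p->6 7-r->7
step 1: apply R1 at {0↦2, 1↦3, 2↦1, 3↦4}  → |V|=5 |E|=4  E = 0-r->0 1-p->1 5-p->6 7-r->7
step 2: apply R1 at {0↦5, 1↦6, 2↦1, 3↦7}  → |V|=2 |E|=2  E = 0-r->0 1-p->1
normal form: no rule applies after step 2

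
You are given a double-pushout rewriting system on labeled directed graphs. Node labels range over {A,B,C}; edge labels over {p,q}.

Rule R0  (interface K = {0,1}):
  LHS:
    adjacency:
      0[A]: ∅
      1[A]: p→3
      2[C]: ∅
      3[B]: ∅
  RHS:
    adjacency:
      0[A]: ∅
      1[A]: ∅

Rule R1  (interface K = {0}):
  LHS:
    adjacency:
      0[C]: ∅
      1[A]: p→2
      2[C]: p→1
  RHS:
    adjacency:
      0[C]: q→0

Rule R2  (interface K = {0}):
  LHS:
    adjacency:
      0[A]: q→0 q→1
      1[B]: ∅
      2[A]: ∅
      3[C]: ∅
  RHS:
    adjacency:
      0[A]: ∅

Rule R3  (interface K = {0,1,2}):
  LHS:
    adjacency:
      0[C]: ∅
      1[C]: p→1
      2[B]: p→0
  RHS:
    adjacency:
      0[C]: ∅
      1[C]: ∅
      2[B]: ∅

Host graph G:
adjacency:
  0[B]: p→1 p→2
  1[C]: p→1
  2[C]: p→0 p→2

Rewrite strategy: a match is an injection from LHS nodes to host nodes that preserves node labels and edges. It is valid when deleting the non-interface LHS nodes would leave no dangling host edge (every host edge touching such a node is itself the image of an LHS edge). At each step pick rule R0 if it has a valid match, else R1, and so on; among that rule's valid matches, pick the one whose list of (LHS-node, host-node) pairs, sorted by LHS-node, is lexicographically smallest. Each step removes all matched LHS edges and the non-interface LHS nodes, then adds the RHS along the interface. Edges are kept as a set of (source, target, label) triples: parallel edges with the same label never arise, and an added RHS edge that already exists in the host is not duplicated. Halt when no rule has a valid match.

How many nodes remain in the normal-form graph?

start.  V:3 E:5  edges: 0-p->1 0-p->2 1-p->1 2-p->0 2-p->2
1. fire R3 via {0↦1, 1↦2, 2↦0}  →  V:3 E:3  edges: 0-p->2 1-p->1 2-p->0
2. fire R3 via {0↦2, 1↦1, 2↦0}  →  V:3 E:1  edges: 2-p->0
normal form: no rule applies after step 2
NF nodes: {0:B, 1:C, 2:C}

Answer: 3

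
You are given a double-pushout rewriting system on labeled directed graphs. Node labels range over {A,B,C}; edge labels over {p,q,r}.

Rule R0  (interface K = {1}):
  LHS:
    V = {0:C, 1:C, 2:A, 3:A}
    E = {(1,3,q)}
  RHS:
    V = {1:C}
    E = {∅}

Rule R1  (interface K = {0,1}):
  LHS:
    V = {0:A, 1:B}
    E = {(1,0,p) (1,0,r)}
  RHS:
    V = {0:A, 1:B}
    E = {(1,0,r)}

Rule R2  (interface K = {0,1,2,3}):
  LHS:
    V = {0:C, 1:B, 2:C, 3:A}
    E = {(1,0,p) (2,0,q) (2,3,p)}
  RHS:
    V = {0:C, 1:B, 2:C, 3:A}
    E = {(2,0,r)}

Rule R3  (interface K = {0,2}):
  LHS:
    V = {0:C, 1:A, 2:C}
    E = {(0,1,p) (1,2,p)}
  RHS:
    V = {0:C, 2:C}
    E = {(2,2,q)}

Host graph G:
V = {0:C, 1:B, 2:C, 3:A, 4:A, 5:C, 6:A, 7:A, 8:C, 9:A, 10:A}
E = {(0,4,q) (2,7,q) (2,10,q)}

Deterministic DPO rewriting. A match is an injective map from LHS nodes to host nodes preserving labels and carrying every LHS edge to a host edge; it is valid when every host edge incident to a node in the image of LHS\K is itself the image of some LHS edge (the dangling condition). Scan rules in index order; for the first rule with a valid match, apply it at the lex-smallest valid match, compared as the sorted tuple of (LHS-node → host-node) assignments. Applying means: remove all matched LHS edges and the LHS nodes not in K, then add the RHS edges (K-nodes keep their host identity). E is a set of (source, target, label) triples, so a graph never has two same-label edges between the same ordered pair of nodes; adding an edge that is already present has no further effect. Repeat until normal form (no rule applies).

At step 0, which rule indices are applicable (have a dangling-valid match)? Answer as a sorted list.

Answer: [R0]

Steps:
R0: 18 valid matches — {0↦5, 1↦0, 2↦3, 3↦4}, {0↦5, 1↦0, 2↦6, 3↦4}, {0↦5, 1↦0, 2↦9, 3↦4} (+15 more)
R1: no valid match — LHS pattern not found
R2: no valid match — LHS pattern not found
R3: no valid match — LHS pattern not found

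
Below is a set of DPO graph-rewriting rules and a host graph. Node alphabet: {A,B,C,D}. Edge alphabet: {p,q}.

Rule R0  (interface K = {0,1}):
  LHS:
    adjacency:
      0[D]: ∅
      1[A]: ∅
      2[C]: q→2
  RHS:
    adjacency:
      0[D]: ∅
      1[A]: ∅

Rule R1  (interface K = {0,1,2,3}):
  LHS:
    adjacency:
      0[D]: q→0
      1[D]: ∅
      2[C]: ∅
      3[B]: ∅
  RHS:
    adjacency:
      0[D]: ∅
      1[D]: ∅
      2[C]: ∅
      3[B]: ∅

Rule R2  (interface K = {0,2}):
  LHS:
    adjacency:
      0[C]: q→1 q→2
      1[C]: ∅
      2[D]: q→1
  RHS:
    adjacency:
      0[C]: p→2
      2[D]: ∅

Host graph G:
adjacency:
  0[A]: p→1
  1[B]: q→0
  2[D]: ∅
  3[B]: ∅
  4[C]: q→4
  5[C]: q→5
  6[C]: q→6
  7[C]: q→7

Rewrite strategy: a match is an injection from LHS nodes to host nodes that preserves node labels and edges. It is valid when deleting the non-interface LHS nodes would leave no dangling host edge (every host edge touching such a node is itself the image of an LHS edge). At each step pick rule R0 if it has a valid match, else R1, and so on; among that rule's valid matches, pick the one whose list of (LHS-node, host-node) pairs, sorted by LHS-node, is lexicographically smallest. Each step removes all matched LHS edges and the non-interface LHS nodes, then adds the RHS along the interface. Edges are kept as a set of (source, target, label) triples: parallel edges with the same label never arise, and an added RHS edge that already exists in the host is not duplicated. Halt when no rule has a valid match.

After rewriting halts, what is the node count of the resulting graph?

[0] host  ⇒  8 nodes, 6 edges  {0-p->1 1-q->0 4-q->4 5-q->5 6-q->6 7-q->7}
[1] R0 @ {0↦2, 1↦0, 2↦4}  ⇒  7 nodes, 5 edges  {0-p->1 1-q->0 5-q->5 6-q->6 7-q->7}
[2] R0 @ {0↦2, 1↦0, 2↦5}  ⇒  6 nodes, 4 edges  {0-p->1 1-q->0 6-q->6 7-q->7}
[3] R0 @ {0↦2, 1↦0, 2↦6}  ⇒  5 nodes, 3 edges  {0-p->1 1-q->0 7-q->7}
[4] R0 @ {0↦2, 1↦0, 2↦7}  ⇒  4 nodes, 2 edges  {0-p->1 1-q->0}
halt: no rule applies after step 4
NF nodes: {0:A, 1:B, 2:D, 3:B}

Answer: 4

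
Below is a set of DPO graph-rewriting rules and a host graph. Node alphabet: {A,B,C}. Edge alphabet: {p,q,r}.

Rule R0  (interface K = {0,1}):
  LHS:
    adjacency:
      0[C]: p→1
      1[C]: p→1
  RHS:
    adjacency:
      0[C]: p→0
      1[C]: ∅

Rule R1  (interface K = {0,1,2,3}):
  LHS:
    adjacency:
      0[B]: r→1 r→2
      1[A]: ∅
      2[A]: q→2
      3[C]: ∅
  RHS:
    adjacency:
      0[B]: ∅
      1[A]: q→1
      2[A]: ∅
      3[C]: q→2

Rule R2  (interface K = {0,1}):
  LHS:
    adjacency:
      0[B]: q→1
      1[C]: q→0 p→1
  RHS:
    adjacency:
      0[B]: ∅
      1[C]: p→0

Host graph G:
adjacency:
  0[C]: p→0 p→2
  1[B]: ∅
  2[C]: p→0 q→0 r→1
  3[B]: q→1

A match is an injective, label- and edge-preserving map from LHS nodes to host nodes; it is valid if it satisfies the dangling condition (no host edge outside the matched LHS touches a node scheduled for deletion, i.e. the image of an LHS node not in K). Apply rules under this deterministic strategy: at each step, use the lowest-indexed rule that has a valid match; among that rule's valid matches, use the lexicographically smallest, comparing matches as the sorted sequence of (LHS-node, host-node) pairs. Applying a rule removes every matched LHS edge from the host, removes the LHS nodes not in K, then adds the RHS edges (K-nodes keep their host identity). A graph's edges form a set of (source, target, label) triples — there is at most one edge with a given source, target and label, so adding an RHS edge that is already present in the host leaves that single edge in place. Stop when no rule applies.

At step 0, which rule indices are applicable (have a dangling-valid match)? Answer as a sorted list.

R0: 1 valid match — {0↦2, 1↦0}
R1: no valid match — LHS pattern not found
R2: no valid match — LHS pattern not found

Answer: [R0]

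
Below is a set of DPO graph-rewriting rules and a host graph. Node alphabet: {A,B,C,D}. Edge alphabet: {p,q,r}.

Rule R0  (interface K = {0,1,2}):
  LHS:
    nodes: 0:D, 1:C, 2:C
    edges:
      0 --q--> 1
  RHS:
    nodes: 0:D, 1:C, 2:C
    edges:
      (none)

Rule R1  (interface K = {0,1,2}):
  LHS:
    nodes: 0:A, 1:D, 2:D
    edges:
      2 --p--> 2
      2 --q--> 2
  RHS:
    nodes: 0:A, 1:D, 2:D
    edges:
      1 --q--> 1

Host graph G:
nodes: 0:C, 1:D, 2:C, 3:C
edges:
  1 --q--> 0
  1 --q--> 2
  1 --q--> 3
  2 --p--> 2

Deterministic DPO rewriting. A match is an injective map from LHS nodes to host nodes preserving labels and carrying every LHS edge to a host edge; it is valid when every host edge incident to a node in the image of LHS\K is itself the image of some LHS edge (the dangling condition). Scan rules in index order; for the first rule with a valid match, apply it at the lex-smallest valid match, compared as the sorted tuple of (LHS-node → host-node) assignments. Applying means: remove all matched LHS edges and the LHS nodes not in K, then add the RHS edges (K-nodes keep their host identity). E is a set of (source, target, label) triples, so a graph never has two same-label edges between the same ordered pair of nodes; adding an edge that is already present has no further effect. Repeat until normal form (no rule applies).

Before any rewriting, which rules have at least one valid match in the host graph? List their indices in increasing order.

Answer: [R0]

Rewrite trace:
R0: 6 valid matches — {0↦1, 1↦0, 2↦2}, {0↦1, 1↦0, 2↦3}, {0↦1, 1↦2, 2↦0} (+3 more)
R1: no valid match — LHS pattern not found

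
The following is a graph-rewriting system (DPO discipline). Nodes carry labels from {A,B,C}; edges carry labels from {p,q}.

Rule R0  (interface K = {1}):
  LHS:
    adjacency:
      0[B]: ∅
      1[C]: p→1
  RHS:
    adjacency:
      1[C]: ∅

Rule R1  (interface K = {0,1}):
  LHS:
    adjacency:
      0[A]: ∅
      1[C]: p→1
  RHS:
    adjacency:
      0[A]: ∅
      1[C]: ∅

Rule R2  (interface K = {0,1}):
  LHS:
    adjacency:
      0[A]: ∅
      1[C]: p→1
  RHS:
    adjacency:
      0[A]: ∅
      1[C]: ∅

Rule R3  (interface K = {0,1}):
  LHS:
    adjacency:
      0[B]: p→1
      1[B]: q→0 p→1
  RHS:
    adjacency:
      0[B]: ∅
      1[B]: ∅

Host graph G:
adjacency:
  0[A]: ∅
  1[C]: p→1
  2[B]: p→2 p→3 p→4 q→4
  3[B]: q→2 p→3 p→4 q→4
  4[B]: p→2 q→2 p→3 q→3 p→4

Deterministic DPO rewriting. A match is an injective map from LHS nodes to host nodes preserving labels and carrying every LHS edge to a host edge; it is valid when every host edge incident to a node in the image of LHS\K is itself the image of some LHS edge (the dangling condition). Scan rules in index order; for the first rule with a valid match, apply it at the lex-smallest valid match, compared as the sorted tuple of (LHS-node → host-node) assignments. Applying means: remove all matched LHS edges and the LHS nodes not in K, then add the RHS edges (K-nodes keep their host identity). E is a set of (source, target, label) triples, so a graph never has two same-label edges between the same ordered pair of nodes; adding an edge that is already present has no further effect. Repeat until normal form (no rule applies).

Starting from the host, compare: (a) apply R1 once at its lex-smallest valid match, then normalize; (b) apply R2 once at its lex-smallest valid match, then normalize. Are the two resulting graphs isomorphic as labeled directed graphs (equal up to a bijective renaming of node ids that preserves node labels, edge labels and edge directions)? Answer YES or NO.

branch R1-first: apply at {0↦0, 1↦1} → |E|=13, then 3 more step(s) → NF |V|=5 |E|=4 V={0:A, 1:C, 2:B, 3:B, 4:B} E=3-p->4 3-q->4 4-p->3 4-q->3
branch R2-first: apply at {0↦0, 1↦1} → |E|=13, then 3 more step(s) → NF |V|=5 |E|=4 V={0:A, 1:C, 2:B, 3:B, 4:B} E=3-p->4 3-q->4 4-p->3 4-q->3
graphs isomorphic (equal up to label-preserving node renaming)

Answer: YES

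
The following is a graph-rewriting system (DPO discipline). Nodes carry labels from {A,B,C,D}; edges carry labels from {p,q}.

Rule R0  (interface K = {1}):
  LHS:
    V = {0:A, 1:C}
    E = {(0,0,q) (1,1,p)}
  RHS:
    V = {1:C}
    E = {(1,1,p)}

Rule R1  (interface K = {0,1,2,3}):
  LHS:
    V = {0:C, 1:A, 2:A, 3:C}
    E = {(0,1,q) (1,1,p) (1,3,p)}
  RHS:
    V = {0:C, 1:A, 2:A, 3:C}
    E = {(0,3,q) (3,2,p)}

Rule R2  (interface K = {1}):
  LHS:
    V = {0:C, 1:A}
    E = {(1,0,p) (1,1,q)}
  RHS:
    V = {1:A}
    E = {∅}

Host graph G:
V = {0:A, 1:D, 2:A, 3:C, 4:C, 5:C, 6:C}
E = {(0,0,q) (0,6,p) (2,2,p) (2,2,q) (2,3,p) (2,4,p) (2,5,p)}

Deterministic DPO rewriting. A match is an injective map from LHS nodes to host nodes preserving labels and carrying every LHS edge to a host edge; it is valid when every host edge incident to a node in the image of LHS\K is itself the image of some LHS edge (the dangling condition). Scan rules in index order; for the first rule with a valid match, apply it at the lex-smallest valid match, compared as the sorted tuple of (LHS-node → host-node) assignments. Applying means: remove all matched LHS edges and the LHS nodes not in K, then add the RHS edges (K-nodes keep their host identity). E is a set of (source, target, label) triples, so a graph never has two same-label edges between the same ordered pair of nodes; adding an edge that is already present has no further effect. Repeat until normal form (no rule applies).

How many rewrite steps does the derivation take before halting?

Answer: 2

Rewrite trace:
start.  V:7 E:7  edges: 0-q->0 0-p->6 2-p->2 2-q->2 2-p->3 2-p->4 2-p->5
1. fire R2 via {0↦3, 1↦2}  →  V:6 E:5  edges: 0-q->0 0-p->6 2-p->2 2-p->4 2-p->5
2. fire R2 via {0↦6, 1↦0}  →  V:5 E:3  edges: 2-p->2 2-p->4 2-p->5
final graph: no rule applies after step 2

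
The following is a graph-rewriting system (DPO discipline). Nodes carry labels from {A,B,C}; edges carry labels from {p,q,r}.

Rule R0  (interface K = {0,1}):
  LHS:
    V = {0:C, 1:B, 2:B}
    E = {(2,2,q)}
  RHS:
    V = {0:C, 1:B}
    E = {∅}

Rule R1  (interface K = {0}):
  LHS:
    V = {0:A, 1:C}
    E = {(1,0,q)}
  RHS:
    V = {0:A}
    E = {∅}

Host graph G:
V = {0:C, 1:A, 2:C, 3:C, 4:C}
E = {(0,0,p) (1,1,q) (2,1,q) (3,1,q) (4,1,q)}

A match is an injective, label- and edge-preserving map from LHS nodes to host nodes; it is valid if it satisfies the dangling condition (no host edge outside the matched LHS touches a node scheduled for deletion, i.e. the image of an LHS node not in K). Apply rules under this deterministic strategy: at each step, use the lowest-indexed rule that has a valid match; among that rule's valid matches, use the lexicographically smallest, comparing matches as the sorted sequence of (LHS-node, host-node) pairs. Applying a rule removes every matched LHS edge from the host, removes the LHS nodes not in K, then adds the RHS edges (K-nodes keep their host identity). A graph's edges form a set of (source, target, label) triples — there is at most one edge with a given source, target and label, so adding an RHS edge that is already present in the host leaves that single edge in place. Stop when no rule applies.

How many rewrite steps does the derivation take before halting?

Answer: 3

Derivation:
[0] host  ⇒  5 nodes, 5 edges  {0-p->0 1-q->1 2-q->1 3-q->1 4-q->1}
[1] R1 @ {0↦1, 1↦2}  ⇒  4 nodes, 4 edges  {0-p->0 1-q->1 3-q->1 4-q->1}
[2] R1 @ {0↦1, 1↦3}  ⇒  3 nodes, 3 edges  {0-p->0 1-q->1 4-q->1}
[3] R1 @ {0↦1, 1↦4}  ⇒  2 nodes, 2 edges  {0-p->0 1-q->1}
halt: no rule applies after step 3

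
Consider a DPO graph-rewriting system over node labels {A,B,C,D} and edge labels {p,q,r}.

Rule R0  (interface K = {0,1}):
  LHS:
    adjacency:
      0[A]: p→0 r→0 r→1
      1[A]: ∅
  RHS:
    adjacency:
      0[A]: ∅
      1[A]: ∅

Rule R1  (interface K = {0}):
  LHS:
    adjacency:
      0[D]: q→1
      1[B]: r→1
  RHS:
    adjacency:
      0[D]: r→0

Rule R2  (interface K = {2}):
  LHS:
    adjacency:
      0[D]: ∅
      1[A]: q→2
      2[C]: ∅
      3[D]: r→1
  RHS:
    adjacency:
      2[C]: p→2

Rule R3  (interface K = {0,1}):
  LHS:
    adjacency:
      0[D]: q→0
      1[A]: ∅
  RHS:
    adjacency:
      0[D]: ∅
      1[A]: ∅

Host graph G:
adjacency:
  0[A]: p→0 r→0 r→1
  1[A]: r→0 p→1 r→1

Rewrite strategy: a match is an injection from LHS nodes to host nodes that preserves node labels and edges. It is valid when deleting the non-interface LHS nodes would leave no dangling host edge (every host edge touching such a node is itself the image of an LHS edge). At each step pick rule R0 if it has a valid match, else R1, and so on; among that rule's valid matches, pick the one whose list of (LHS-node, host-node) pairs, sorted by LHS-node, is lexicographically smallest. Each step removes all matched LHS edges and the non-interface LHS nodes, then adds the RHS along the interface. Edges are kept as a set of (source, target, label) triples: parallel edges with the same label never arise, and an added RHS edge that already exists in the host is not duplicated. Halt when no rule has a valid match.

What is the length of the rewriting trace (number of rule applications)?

initial: |V|=2 |E|=6  E = 0-p->0 0-r->0 0-r->1 1-r->0 1-p->1 1-r->1
step 1: apply R0 at {0↦0, 1↦1}  → |V|=2 |E|=3  E = 1-r->0 1-p->1 1-r->1
step 2: apply R0 at {0↦1, 1↦0}  → |V|=2 |E|=0  E = ∅
halt: no rule applies after step 2

Answer: 2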